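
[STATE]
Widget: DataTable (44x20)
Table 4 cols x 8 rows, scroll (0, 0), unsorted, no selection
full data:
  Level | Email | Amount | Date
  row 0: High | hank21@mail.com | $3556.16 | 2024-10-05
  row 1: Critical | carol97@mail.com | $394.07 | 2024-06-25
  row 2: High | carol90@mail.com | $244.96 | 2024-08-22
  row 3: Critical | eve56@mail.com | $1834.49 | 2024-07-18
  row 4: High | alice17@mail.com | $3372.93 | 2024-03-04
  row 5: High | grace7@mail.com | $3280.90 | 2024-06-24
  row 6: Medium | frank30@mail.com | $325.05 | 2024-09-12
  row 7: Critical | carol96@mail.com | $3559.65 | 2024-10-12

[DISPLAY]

Level   │Email           │Amount  │Date     
────────┼────────────────┼────────┼─────────
High    │hank21@mail.com │$3556.16│2024-10-0
Critical│carol97@mail.com│$394.07 │2024-06-2
High    │carol90@mail.com│$244.96 │2024-08-2
Critical│eve56@mail.com  │$1834.49│2024-07-1
High    │alice17@mail.com│$3372.93│2024-03-0
High    │grace7@mail.com │$3280.90│2024-06-2
Medium  │frank30@mail.com│$325.05 │2024-09-1
Critical│carol96@mail.com│$3559.65│2024-10-1
                                            
                                            
                                            
                                            
                                            
                                            
                                            
                                            
                                            
                                            


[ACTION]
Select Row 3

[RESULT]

Level   │Email           │Amount  │Date     
────────┼────────────────┼────────┼─────────
High    │hank21@mail.com │$3556.16│2024-10-0
Critical│carol97@mail.com│$394.07 │2024-06-2
High    │carol90@mail.com│$244.96 │2024-08-2
>ritical│eve56@mail.com  │$1834.49│2024-07-1
High    │alice17@mail.com│$3372.93│2024-03-0
High    │grace7@mail.com │$3280.90│2024-06-2
Medium  │frank30@mail.com│$325.05 │2024-09-1
Critical│carol96@mail.com│$3559.65│2024-10-1
                                            
                                            
                                            
                                            
                                            
                                            
                                            
                                            
                                            
                                            


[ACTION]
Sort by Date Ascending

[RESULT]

Level   │Email           │Amount  │Date     
────────┼────────────────┼────────┼─────────
High    │alice17@mail.com│$3372.93│2024-03-0
High    │grace7@mail.com │$3280.90│2024-06-2
Critical│carol97@mail.com│$394.07 │2024-06-2
>ritical│eve56@mail.com  │$1834.49│2024-07-1
High    │carol90@mail.com│$244.96 │2024-08-2
Medium  │frank30@mail.com│$325.05 │2024-09-1
High    │hank21@mail.com │$3556.16│2024-10-0
Critical│carol96@mail.com│$3559.65│2024-10-1
                                            
                                            
                                            
                                            
                                            
                                            
                                            
                                            
                                            
                                            


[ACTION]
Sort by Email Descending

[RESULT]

Level   │Email          ▼│Amount  │Date     
────────┼────────────────┼────────┼─────────
High    │hank21@mail.com │$3556.16│2024-10-0
High    │grace7@mail.com │$3280.90│2024-06-2
Medium  │frank30@mail.com│$325.05 │2024-09-1
>ritical│eve56@mail.com  │$1834.49│2024-07-1
Critical│carol97@mail.com│$394.07 │2024-06-2
Critical│carol96@mail.com│$3559.65│2024-10-1
High    │carol90@mail.com│$244.96 │2024-08-2
High    │alice17@mail.com│$3372.93│2024-03-0
                                            
                                            
                                            
                                            
                                            
                                            
                                            
                                            
                                            
                                            


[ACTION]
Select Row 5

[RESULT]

Level   │Email          ▼│Amount  │Date     
────────┼────────────────┼────────┼─────────
High    │hank21@mail.com │$3556.16│2024-10-0
High    │grace7@mail.com │$3280.90│2024-06-2
Medium  │frank30@mail.com│$325.05 │2024-09-1
Critical│eve56@mail.com  │$1834.49│2024-07-1
Critical│carol97@mail.com│$394.07 │2024-06-2
>ritical│carol96@mail.com│$3559.65│2024-10-1
High    │carol90@mail.com│$244.96 │2024-08-2
High    │alice17@mail.com│$3372.93│2024-03-0
                                            
                                            
                                            
                                            
                                            
                                            
                                            
                                            
                                            
                                            


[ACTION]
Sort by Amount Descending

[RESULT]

Level   │Email           │Amount ▼│Date     
────────┼────────────────┼────────┼─────────
Critical│carol96@mail.com│$3559.65│2024-10-1
High    │hank21@mail.com │$3556.16│2024-10-0
High    │alice17@mail.com│$3372.93│2024-03-0
High    │grace7@mail.com │$3280.90│2024-06-2
Critical│eve56@mail.com  │$1834.49│2024-07-1
>ritical│carol97@mail.com│$394.07 │2024-06-2
Medium  │frank30@mail.com│$325.05 │2024-09-1
High    │carol90@mail.com│$244.96 │2024-08-2
                                            
                                            
                                            
                                            
                                            
                                            
                                            
                                            
                                            
                                            


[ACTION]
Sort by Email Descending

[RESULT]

Level   │Email          ▼│Amount  │Date     
────────┼────────────────┼────────┼─────────
High    │hank21@mail.com │$3556.16│2024-10-0
High    │grace7@mail.com │$3280.90│2024-06-2
Medium  │frank30@mail.com│$325.05 │2024-09-1
Critical│eve56@mail.com  │$1834.49│2024-07-1
Critical│carol97@mail.com│$394.07 │2024-06-2
>ritical│carol96@mail.com│$3559.65│2024-10-1
High    │carol90@mail.com│$244.96 │2024-08-2
High    │alice17@mail.com│$3372.93│2024-03-0
                                            
                                            
                                            
                                            
                                            
                                            
                                            
                                            
                                            
                                            


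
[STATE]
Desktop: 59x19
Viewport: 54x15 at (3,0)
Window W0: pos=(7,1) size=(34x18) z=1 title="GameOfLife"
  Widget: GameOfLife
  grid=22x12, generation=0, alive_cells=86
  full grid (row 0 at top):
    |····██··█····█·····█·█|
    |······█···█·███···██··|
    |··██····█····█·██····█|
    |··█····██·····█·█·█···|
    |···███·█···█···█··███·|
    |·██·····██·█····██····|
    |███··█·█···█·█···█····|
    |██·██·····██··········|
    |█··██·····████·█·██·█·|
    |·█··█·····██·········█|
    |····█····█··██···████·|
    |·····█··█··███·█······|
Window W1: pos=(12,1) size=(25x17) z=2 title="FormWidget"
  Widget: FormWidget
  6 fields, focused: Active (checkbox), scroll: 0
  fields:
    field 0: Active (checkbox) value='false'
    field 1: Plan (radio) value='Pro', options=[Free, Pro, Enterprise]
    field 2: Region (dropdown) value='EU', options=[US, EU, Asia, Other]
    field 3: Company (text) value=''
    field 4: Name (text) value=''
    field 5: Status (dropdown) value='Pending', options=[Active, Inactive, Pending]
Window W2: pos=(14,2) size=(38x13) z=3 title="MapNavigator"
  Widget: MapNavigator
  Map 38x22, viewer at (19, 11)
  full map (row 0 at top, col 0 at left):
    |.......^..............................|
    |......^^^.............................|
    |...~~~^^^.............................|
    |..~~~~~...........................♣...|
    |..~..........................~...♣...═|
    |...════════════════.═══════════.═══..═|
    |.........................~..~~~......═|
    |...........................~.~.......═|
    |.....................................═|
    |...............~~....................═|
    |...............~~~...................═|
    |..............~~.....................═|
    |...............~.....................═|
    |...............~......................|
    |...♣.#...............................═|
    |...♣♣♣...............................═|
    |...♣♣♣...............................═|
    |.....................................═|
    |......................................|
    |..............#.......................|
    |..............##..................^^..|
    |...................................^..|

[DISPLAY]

                                                      
    ┏━━━━┏━━━━━━━━━━━━━━━━━━━━━━━┓━━━┓                
    ┃ Gam┃ ┏━━━━━━━━━━━━━━━━━━━━━━━━━━━━━━━━━━━━┓     
    ┠────┠─┃ MapNavigator                       ┃     
    ┃Gen:┃>┠────────────────────────────────────┨     
    ┃····┃ ┃..........................~.~.......┃     
    ┃····┃ ┃....................................┃     
    ┃··██┃ ┃..............~~....................┃     
    ┃··█·┃ ┃..............~~~...................┃     
    ┃···█┃ ┃.............~~...@.................┃     
    ┃·██·┃ ┃..............~.....................┃     
    ┃███·┃ ┃..............~.....................┃     
    ┃██·█┃ ┃..♣.#...............................┃     
    ┃█··█┃ ┃..♣♣♣...............................┃     
    ┃·█··┃ ┗━━━━━━━━━━━━━━━━━━━━━━━━━━━━━━━━━━━━┛     


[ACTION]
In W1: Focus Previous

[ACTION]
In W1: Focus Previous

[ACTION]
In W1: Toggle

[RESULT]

                                                      
    ┏━━━━┏━━━━━━━━━━━━━━━━━━━━━━━┓━━━┓                
    ┃ Gam┃ ┏━━━━━━━━━━━━━━━━━━━━━━━━━━━━━━━━━━━━┓     
    ┠────┠─┃ MapNavigator                       ┃     
    ┃Gen:┃ ┠────────────────────────────────────┨     
    ┃····┃ ┃..........................~.~.......┃     
    ┃····┃ ┃....................................┃     
    ┃··██┃ ┃..............~~....................┃     
    ┃··█·┃>┃..............~~~...................┃     
    ┃···█┃ ┃.............~~...@.................┃     
    ┃·██·┃ ┃..............~.....................┃     
    ┃███·┃ ┃..............~.....................┃     
    ┃██·█┃ ┃..♣.#...............................┃     
    ┃█··█┃ ┃..♣♣♣...............................┃     
    ┃·█··┃ ┗━━━━━━━━━━━━━━━━━━━━━━━━━━━━━━━━━━━━┛     


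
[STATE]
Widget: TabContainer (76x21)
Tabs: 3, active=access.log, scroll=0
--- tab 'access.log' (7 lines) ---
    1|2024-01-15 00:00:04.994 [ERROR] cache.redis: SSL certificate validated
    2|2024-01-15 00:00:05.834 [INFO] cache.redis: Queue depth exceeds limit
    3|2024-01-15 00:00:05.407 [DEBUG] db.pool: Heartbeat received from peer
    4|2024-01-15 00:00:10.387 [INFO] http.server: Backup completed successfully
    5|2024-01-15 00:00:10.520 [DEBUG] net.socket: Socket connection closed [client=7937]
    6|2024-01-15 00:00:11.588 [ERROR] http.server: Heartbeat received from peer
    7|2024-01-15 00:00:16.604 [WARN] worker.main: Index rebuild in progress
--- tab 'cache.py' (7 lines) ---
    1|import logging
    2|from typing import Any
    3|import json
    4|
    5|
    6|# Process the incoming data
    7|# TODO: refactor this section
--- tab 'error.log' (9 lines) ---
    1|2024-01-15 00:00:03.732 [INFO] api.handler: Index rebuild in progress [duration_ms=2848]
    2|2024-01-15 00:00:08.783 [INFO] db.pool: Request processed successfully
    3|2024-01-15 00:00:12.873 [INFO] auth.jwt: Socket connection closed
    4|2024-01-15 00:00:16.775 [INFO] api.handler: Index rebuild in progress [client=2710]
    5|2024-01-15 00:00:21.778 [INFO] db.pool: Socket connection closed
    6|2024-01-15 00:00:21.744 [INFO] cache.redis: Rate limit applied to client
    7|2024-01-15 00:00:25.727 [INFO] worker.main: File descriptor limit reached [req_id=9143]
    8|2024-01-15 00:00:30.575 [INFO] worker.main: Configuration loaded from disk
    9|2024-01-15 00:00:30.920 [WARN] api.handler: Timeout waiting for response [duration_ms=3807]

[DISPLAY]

[access.log]│ cache.py │ error.log                                          
────────────────────────────────────────────────────────────────────────────
2024-01-15 00:00:04.994 [ERROR] cache.redis: SSL certificate validated      
2024-01-15 00:00:05.834 [INFO] cache.redis: Queue depth exceeds limit       
2024-01-15 00:00:05.407 [DEBUG] db.pool: Heartbeat received from peer       
2024-01-15 00:00:10.387 [INFO] http.server: Backup completed successfully   
2024-01-15 00:00:10.520 [DEBUG] net.socket: Socket connection closed [client
2024-01-15 00:00:11.588 [ERROR] http.server: Heartbeat received from peer   
2024-01-15 00:00:16.604 [WARN] worker.main: Index rebuild in progress       
                                                                            
                                                                            
                                                                            
                                                                            
                                                                            
                                                                            
                                                                            
                                                                            
                                                                            
                                                                            
                                                                            
                                                                            


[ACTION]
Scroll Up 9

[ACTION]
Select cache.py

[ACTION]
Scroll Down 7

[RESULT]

 access.log │[cache.py]│ error.log                                          
────────────────────────────────────────────────────────────────────────────
# TODO: refactor this section                                               
                                                                            
                                                                            
                                                                            
                                                                            
                                                                            
                                                                            
                                                                            
                                                                            
                                                                            
                                                                            
                                                                            
                                                                            
                                                                            
                                                                            
                                                                            
                                                                            
                                                                            
                                                                            


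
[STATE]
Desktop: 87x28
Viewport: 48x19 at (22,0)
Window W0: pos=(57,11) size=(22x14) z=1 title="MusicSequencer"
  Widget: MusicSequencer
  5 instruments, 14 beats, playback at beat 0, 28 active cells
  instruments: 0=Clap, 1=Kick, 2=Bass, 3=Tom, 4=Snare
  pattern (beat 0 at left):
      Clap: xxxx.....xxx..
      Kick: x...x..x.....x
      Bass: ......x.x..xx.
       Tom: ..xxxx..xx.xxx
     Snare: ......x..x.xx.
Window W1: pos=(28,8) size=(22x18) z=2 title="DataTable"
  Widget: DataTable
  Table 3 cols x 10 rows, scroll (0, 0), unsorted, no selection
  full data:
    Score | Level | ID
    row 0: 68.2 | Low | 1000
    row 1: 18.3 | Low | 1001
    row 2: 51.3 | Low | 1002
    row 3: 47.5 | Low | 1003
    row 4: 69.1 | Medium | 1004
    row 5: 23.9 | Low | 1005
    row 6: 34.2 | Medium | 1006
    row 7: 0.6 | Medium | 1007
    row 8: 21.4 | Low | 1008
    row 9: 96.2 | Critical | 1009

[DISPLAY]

                                                
                                                
                                                
                                                
                                                
                                                
                                                
                                                
      ┏━━━━━━━━━━━━━━━━━━━━┓                    
      ┃ DataTable          ┃                    
      ┠────────────────────┨                    
      ┃Score│Level   │ID   ┃       ┏━━━━━━━━━━━━
      ┃─────┼────────┼──── ┃       ┃ MusicSequen
      ┃68.2 │Low     │1000 ┃       ┠────────────
      ┃18.3 │Low     │1001 ┃       ┃      ▼12345
      ┃51.3 │Low     │1002 ┃       ┃  Clap████··
      ┃47.5 │Low     │1003 ┃       ┃  Kick█···█·
      ┃69.1 │Medium  │1004 ┃       ┃  Bass······
      ┃23.9 │Low     │1005 ┃       ┃   Tom··████


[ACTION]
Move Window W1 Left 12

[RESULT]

                                                
                                                
                                                
                                                
                                                
                                                
                                                
                                                
━━━━━━━━━━━━━━━┓                                
Table          ┃                                
───────────────┨                                
│Level   │ID   ┃                   ┏━━━━━━━━━━━━
┼────────┼──── ┃                   ┃ MusicSequen
│Low     │1000 ┃                   ┠────────────
│Low     │1001 ┃                   ┃      ▼12345
│Low     │1002 ┃                   ┃  Clap████··
│Low     │1003 ┃                   ┃  Kick█···█·
│Medium  │1004 ┃                   ┃  Bass······
│Low     │1005 ┃                   ┃   Tom··████


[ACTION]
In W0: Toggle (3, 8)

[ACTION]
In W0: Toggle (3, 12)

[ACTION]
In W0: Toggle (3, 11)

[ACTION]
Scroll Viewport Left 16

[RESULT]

                                                
                                                
                                                
                                                
                                                
                                                
                                                
                                                
          ┏━━━━━━━━━━━━━━━━━━━━┓                
          ┃ DataTable          ┃                
          ┠────────────────────┨                
          ┃Score│Level   │ID   ┃                
          ┃─────┼────────┼──── ┃                
          ┃68.2 │Low     │1000 ┃                
          ┃18.3 │Low     │1001 ┃                
          ┃51.3 │Low     │1002 ┃                
          ┃47.5 │Low     │1003 ┃                
          ┃69.1 │Medium  │1004 ┃                
          ┃23.9 │Low     │1005 ┃                


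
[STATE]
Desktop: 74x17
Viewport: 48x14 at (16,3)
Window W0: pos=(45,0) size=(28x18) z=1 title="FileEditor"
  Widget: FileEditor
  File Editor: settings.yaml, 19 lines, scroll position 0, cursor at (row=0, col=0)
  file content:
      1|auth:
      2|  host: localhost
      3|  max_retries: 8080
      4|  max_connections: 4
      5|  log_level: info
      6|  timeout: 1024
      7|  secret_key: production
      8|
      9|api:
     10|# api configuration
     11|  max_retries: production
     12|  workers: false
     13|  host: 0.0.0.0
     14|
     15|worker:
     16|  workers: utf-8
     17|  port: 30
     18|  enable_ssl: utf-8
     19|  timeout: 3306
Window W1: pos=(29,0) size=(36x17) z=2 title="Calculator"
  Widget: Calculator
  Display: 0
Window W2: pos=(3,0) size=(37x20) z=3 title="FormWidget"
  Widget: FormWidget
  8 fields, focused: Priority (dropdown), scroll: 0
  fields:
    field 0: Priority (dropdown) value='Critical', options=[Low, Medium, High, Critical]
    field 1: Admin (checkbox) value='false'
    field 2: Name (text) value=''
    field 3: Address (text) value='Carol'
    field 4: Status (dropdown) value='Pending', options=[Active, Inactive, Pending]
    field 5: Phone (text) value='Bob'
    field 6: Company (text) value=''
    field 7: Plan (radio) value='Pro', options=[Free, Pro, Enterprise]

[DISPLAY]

  [Critical          ▼]┃                       0
  [ ]                  ┃──┬───┐                 
  [                   ]┃9 │ ÷ │                 
  [Carol              ]┃──┼───┤                 
  [Pending           ▼]┃6 │ × │                 
  [Bob                ]┃──┼───┤                 
  [                   ]┃3 │ - │                 
  ( ) Free  (●) Pro  ( ┃──┼───┤                 
                       ┃= │ + │                 
                       ┃──┼───┤                 
                       ┃MR│ M+│                 
                       ┃──┴───┘                 
                       ┃                        
                       ┃━━━━━━━━━━━━━━━━━━━━━━━━


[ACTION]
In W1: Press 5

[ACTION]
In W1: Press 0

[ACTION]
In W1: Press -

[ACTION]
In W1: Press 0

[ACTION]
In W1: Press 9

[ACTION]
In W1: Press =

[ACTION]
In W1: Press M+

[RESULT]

  [Critical          ▼]┃                      41
  [ ]                  ┃──┬───┐                 
  [                   ]┃9 │ ÷ │                 
  [Carol              ]┃──┼───┤                 
  [Pending           ▼]┃6 │ × │                 
  [Bob                ]┃──┼───┤                 
  [                   ]┃3 │ - │                 
  ( ) Free  (●) Pro  ( ┃──┼───┤                 
                       ┃= │ + │                 
                       ┃──┼───┤                 
                       ┃MR│ M+│                 
                       ┃──┴───┘                 
                       ┃                        
                       ┃━━━━━━━━━━━━━━━━━━━━━━━━


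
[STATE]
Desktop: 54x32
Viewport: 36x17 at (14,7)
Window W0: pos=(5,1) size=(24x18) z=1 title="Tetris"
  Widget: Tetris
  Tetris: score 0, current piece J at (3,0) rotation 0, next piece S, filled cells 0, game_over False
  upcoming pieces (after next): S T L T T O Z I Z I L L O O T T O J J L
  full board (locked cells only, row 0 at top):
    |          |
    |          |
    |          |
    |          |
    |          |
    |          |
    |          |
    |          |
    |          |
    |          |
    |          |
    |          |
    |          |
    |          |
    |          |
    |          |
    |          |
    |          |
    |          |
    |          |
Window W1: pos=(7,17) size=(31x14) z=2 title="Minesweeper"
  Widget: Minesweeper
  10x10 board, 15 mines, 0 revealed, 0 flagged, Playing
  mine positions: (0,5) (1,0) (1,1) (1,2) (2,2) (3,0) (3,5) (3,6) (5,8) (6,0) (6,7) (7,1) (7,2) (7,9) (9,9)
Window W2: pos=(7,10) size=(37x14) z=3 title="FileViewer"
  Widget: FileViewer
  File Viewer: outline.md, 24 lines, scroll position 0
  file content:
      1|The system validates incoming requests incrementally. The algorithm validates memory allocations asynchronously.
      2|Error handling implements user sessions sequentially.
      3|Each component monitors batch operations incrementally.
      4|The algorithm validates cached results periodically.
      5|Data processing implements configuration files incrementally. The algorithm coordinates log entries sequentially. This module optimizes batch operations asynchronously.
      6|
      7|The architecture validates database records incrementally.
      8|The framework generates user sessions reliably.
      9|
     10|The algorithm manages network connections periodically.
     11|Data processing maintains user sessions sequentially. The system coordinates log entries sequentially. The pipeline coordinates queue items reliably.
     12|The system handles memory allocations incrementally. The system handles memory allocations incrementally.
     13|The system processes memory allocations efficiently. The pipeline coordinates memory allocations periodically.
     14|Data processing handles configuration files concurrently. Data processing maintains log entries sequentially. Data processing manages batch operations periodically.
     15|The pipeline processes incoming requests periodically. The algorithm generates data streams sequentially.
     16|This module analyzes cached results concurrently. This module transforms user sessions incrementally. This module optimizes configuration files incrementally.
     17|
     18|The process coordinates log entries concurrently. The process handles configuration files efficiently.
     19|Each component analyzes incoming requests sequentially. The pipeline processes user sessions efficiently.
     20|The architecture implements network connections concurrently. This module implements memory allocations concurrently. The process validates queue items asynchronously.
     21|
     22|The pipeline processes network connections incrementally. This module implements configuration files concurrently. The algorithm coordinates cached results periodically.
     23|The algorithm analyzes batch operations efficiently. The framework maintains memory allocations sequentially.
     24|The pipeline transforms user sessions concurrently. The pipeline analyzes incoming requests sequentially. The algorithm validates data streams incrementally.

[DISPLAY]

  │           ┃                     
  │           ┃                     
  │           ┃                     
━━━━━━━━━━━━━━━━━━━━━━━━━━━━━┓      
iewer                        ┃      
─────────────────────────────┨      
stem validates incoming requ▲┃      
handling implements user ses█┃      
omponent monitors batch oper░┃      
gorithm validates cached res░┃      
rocessing implements configu░┃      
                            ░┃      
chitecture validates databas░┃      
amework generates user sessi░┃      
                            ░┃      
gorithm manages network conn▼┃      
━━━━━━━━━━━━━━━━━━━━━━━━━━━━━┛      


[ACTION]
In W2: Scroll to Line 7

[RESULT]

  │           ┃                     
  │           ┃                     
  │           ┃                     
━━━━━━━━━━━━━━━━━━━━━━━━━━━━━┓      
iewer                        ┃      
─────────────────────────────┨      
chitecture validates databas▲┃      
amework generates user sessi░┃      
                            ░┃      
gorithm manages network conn░┃      
rocessing maintains user ses█┃      
stem handles memory allocati░┃      
stem processes memory alloca░┃      
rocessing handles configurat░┃      
peline processes incoming re░┃      
odule analyzes cached result▼┃      
━━━━━━━━━━━━━━━━━━━━━━━━━━━━━┛      


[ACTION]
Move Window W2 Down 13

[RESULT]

  │           ┃                     
  │           ┃                     
  │           ┃                     
  │Score:     ┃                     
  │0          ┃                     
  │           ┃                     
  │           ┃                     
  │           ┃                     
  │           ┃                     
  │           ┃                     
━━━━━━━━━━━━━━━━━━━━━━━┓            
━━━━━━━━━━━━━━━━━━━━━━━━━━━━━┓      
iewer                        ┃      
─────────────────────────────┨      
chitecture validates databas▲┃      
amework generates user sessi░┃      
                            ░┃      


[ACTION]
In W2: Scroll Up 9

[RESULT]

  │           ┃                     
  │           ┃                     
  │           ┃                     
  │Score:     ┃                     
  │0          ┃                     
  │           ┃                     
  │           ┃                     
  │           ┃                     
  │           ┃                     
  │           ┃                     
━━━━━━━━━━━━━━━━━━━━━━━┓            
━━━━━━━━━━━━━━━━━━━━━━━━━━━━━┓      
iewer                        ┃      
─────────────────────────────┨      
stem validates incoming requ▲┃      
handling implements user ses█┃      
omponent monitors batch oper░┃      


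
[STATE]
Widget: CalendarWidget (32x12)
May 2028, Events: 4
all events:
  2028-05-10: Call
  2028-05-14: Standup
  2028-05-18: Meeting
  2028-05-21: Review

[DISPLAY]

            May 2028            
Mo Tu We Th Fr Sa Su            
 1  2  3  4  5  6  7            
 8  9 10* 11 12 13 14*          
15 16 17 18* 19 20 21*          
22 23 24 25 26 27 28            
29 30 31                        
                                
                                
                                
                                
                                


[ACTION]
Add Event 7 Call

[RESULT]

            May 2028            
Mo Tu We Th Fr Sa Su            
 1  2  3  4  5  6  7*           
 8  9 10* 11 12 13 14*          
15 16 17 18* 19 20 21*          
22 23 24 25 26 27 28            
29 30 31                        
                                
                                
                                
                                
                                


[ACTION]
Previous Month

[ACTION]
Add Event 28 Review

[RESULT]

           April 2028           
Mo Tu We Th Fr Sa Su            
                1  2            
 3  4  5  6  7  8  9            
10 11 12 13 14 15 16            
17 18 19 20 21 22 23            
24 25 26 27 28* 29 30           
                                
                                
                                
                                
                                


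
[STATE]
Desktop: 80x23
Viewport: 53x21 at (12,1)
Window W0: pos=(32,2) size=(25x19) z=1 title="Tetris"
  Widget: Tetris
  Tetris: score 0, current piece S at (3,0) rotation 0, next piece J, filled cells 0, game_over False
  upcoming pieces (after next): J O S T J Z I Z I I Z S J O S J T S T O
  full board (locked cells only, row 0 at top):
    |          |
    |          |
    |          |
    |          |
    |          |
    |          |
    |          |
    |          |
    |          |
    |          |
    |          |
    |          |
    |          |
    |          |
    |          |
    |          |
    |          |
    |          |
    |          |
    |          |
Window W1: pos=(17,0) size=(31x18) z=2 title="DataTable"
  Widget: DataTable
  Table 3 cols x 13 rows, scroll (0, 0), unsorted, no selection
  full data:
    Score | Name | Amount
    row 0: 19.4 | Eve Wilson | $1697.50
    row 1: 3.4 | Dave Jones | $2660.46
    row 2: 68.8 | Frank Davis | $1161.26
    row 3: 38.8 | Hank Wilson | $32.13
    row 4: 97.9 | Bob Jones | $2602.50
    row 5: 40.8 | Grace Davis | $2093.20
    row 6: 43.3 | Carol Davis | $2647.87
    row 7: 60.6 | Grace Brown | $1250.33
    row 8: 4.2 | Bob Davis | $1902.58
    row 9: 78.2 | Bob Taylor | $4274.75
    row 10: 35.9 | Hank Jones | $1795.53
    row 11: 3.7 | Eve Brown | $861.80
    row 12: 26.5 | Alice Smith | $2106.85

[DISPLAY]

     ┃ DataTable                   ┃                 
     ┠─────────────────────────────┨━━━━━━━━┓        
     ┃Score│Name       │Amount     ┃        ┃        
     ┃─────┼───────────┼────────   ┃────────┨        
     ┃19.4 │Eve Wilson │$1697.50   ┃:       ┃        
     ┃3.4  │Dave Jones │$2660.46   ┃        ┃        
     ┃68.8 │Frank Davis│$1161.26   ┃        ┃        
     ┃38.8 │Hank Wilson│$32.13     ┃        ┃        
     ┃97.9 │Bob Jones  │$2602.50   ┃        ┃        
     ┃40.8 │Grace Davis│$2093.20   ┃        ┃        
     ┃43.3 │Carol Davis│$2647.87   ┃e:      ┃        
     ┃60.6 │Grace Brown│$1250.33   ┃        ┃        
     ┃4.2  │Bob Davis  │$1902.58   ┃        ┃        
     ┃78.2 │Bob Taylor │$4274.75   ┃        ┃        
     ┃35.9 │Hank Jones │$1795.53   ┃        ┃        
     ┃3.7  │Eve Brown  │$861.80    ┃        ┃        
     ┗━━━━━━━━━━━━━━━━━━━━━━━━━━━━━┛        ┃        
                    ┃          │            ┃        
                    ┃          │            ┃        
                    ┗━━━━━━━━━━━━━━━━━━━━━━━┛        
                                                     


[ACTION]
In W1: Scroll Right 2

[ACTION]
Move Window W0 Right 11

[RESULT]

     ┃ DataTable                   ┃                 
     ┠─────────────────────────────┨━━━━━━━━━━━━━━━━━
     ┃Score│Name       │Amount     ┃ris              
     ┃─────┼───────────┼────────   ┃─────────────────
     ┃19.4 │Eve Wilson │$1697.50   ┃      │Next:     
     ┃3.4  │Dave Jones │$2660.46   ┃      │█         
     ┃68.8 │Frank Davis│$1161.26   ┃      │███       
     ┃38.8 │Hank Wilson│$32.13     ┃      │          
     ┃97.9 │Bob Jones  │$2602.50   ┃      │          
     ┃40.8 │Grace Davis│$2093.20   ┃      │          
     ┃43.3 │Carol Davis│$2647.87   ┃      │Score:    
     ┃60.6 │Grace Brown│$1250.33   ┃      │0         
     ┃4.2  │Bob Davis  │$1902.58   ┃      │          
     ┃78.2 │Bob Taylor │$4274.75   ┃      │          
     ┃35.9 │Hank Jones │$1795.53   ┃      │          
     ┃3.7  │Eve Brown  │$861.80    ┃      │          
     ┗━━━━━━━━━━━━━━━━━━━━━━━━━━━━━┛      │          
                               ┃          │          
                               ┃          │          
                               ┗━━━━━━━━━━━━━━━━━━━━━
                                                     


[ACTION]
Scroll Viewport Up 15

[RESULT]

     ┏━━━━━━━━━━━━━━━━━━━━━━━━━━━━━┓                 
     ┃ DataTable                   ┃                 
     ┠─────────────────────────────┨━━━━━━━━━━━━━━━━━
     ┃Score│Name       │Amount     ┃ris              
     ┃─────┼───────────┼────────   ┃─────────────────
     ┃19.4 │Eve Wilson │$1697.50   ┃      │Next:     
     ┃3.4  │Dave Jones │$2660.46   ┃      │█         
     ┃68.8 │Frank Davis│$1161.26   ┃      │███       
     ┃38.8 │Hank Wilson│$32.13     ┃      │          
     ┃97.9 │Bob Jones  │$2602.50   ┃      │          
     ┃40.8 │Grace Davis│$2093.20   ┃      │          
     ┃43.3 │Carol Davis│$2647.87   ┃      │Score:    
     ┃60.6 │Grace Brown│$1250.33   ┃      │0         
     ┃4.2  │Bob Davis  │$1902.58   ┃      │          
     ┃78.2 │Bob Taylor │$4274.75   ┃      │          
     ┃35.9 │Hank Jones │$1795.53   ┃      │          
     ┃3.7  │Eve Brown  │$861.80    ┃      │          
     ┗━━━━━━━━━━━━━━━━━━━━━━━━━━━━━┛      │          
                               ┃          │          
                               ┃          │          
                               ┗━━━━━━━━━━━━━━━━━━━━━


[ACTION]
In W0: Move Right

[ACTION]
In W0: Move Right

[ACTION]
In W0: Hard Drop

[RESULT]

     ┏━━━━━━━━━━━━━━━━━━━━━━━━━━━━━┓                 
     ┃ DataTable                   ┃                 
     ┠─────────────────────────────┨━━━━━━━━━━━━━━━━━
     ┃Score│Name       │Amount     ┃ris              
     ┃─────┼───────────┼────────   ┃─────────────────
     ┃19.4 │Eve Wilson │$1697.50   ┃      │Next:     
     ┃3.4  │Dave Jones │$2660.46   ┃      │█         
     ┃68.8 │Frank Davis│$1161.26   ┃      │███       
     ┃38.8 │Hank Wilson│$32.13     ┃      │          
     ┃97.9 │Bob Jones  │$2602.50   ┃      │          
     ┃40.8 │Grace Davis│$2093.20   ┃      │          
     ┃43.3 │Carol Davis│$2647.87   ┃      │Score:    
     ┃60.6 │Grace Brown│$1250.33   ┃      │0         
     ┃4.2  │Bob Davis  │$1902.58   ┃      │          
     ┃78.2 │Bob Taylor │$4274.75   ┃      │          
     ┃35.9 │Hank Jones │$1795.53   ┃      │          
     ┃3.7  │Eve Brown  │$861.80    ┃      │          
     ┗━━━━━━━━━━━━━━━━━━━━━━━━━━━━━┛      │          
                               ┃      ░░  │          
                               ┃     ░░   │          
                               ┗━━━━━━━━━━━━━━━━━━━━━
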